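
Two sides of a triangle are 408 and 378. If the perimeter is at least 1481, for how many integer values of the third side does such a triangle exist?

Triangle inequality: 30 < x < 786. Perimeter ≥ 1481 gives x ≥ 1481 − 408 − 378 = 695.
So 695 ≤ x < 786; integers 695 through 785: 91 values.

91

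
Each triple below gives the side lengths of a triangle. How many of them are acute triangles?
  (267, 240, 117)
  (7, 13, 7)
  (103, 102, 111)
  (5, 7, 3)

1

(267,240,117): 117²+240² = 71289 = 267² → right
(7,13,7): 7²+7² = 98 < 169 = 13² → obtuse
(103,102,111): 102²+103² = 21013 > 12321 = 111² → acute
(5,7,3): 3²+5² = 34 < 49 = 7² → obtuse
1 of the 4 is acute.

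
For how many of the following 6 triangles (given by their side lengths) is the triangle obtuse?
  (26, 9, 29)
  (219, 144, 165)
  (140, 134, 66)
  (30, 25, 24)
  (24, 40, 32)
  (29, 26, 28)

1

(26,9,29): 9²+26² = 757 < 841 = 29² → obtuse
(219,144,165): 144²+165² = 47961 = 219² → right
(140,134,66): 66²+134² = 22312 > 19600 = 140² → acute
(30,25,24): 24²+25² = 1201 > 900 = 30² → acute
(24,40,32): 24²+32² = 1600 = 40² → right
(29,26,28): 26²+28² = 1460 > 841 = 29² → acute
1 of the 6 is obtuse.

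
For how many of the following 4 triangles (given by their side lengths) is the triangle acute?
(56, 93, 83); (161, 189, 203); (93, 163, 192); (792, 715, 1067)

2

(56,93,83): 56²+83² = 10025 > 8649 = 93² → acute
(161,189,203): 161²+189² = 61642 > 41209 = 203² → acute
(93,163,192): 93²+163² = 35218 < 36864 = 192² → obtuse
(792,715,1067): 715²+792² = 1138489 = 1067² → right
2 of the 4 are acute.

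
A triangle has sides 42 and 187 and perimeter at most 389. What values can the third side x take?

Triangle inequality alone gives 145 < x < 229.
The perimeter condition gives x ≤ 389 − 42 − 187 = 160.
Intersecting the two: 145 < x ≤ 160.

145 < x ≤ 160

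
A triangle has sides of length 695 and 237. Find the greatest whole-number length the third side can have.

The third side must be strictly less than 695 + 237 = 932.
The largest integer below 932 is 931.

931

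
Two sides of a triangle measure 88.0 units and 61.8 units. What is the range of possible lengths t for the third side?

26.2 < t < 149.8

By the triangle inequality, t must be less than 88.0 + 61.8 = 149.8 and greater than |88.0 − 61.8| = 26.2.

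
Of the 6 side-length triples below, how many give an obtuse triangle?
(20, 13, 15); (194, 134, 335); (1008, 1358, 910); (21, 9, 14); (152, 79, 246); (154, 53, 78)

(20,13,15): 13²+15² = 394 < 400 = 20² → obtuse
(194,134,335): 134+194 ≤ 335, not a triangle
(1008,1358,910): 910²+1008² = 1844164 = 1358² → right
(21,9,14): 9²+14² = 277 < 441 = 21² → obtuse
(152,79,246): 79+152 ≤ 246, not a triangle
(154,53,78): 53+78 ≤ 154, not a triangle
2 of the 6 are obtuse.

2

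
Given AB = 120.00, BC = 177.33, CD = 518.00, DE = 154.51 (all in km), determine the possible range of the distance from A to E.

66.16 ≤ AE ≤ 969.84 km

The maximum is all hops collinear in one direction: 120.00 + 177.33 + 518.00 + 154.51 = 969.84.
The longest hop is 518.00; the others sum to 451.84. Folding the others back against it leaves at least 518.00 − 451.84 = 66.16.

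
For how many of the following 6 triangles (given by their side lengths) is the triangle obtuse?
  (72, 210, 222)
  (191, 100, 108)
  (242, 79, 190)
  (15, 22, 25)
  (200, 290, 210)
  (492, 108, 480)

(72,210,222): 72²+210² = 49284 = 222² → right
(191,100,108): 100²+108² = 21664 < 36481 = 191² → obtuse
(242,79,190): 79²+190² = 42341 < 58564 = 242² → obtuse
(15,22,25): 15²+22² = 709 > 625 = 25² → acute
(200,290,210): 200²+210² = 84100 = 290² → right
(492,108,480): 108²+480² = 242064 = 492² → right
2 of the 6 are obtuse.

2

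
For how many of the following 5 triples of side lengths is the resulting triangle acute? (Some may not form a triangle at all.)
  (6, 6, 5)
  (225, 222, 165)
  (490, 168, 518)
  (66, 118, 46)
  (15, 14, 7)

3

(6,6,5): 5²+6² = 61 > 36 = 6² → acute
(225,222,165): 165²+222² = 76509 > 50625 = 225² → acute
(490,168,518): 168²+490² = 268324 = 518² → right
(66,118,46): 46+66 ≤ 118, not a triangle
(15,14,7): 7²+14² = 245 > 225 = 15² → acute
3 of the 5 are acute.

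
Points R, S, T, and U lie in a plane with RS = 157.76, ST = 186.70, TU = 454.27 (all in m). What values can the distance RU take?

109.81 ≤ RU ≤ 798.73 m

The maximum is all hops collinear in one direction: 157.76 + 186.70 + 454.27 = 798.73.
The longest hop is 454.27; the others sum to 344.46. Folding the others back against it leaves at least 454.27 − 344.46 = 109.81.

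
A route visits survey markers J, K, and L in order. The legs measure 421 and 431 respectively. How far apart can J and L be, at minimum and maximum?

By the triangle inequality, |421 − 431| ≤ JL ≤ 421 + 431.

10 ≤ JL ≤ 852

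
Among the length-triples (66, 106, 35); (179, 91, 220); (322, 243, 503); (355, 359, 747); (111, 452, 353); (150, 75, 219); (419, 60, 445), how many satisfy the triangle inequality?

5

(35,66,106): 35+66 ≤ 106 → not valid
(91,179,220): 91+179 > 220 → valid
(243,322,503): 243+322 > 503 → valid
(355,359,747): 355+359 ≤ 747 → not valid
(111,353,452): 111+353 > 452 → valid
(75,150,219): 75+150 > 219 → valid
(60,419,445): 60+419 > 445 → valid
5 of the 7 triples form a triangle.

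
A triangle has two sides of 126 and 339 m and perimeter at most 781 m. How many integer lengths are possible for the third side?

103

Triangle inequality: 213 < x < 465. Perimeter ≤ 781 gives x ≤ 781 − 126 − 339 = 316.
So 213 < x ≤ 316; integers 214 through 316: 103 values.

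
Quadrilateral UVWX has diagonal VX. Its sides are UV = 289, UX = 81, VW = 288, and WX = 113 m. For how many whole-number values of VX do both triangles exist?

From triangle UVX: 208 < VX < 370.
From triangle WVX: 175 < VX < 401.
Intersection: 208 < VX < 370, so integers 209 through 369: 161 values.

161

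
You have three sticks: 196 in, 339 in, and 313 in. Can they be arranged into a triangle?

The longest side is 339, and the other two sum to 509.
Since 509 > 339, the triangle inequality holds.

Yes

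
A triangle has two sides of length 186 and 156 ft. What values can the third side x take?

30 < x < 342

By the triangle inequality, x must be less than 186 + 156 = 342 and greater than |186 − 156| = 30.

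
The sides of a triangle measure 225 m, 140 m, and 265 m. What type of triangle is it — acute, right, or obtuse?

Compare the square of the longest side to the sum of squares of the other two: 140² + 225² = 70225 = 265².

right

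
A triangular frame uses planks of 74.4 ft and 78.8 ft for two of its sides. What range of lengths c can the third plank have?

By the triangle inequality, c must be less than 74.4 + 78.8 = 153.2 and greater than |74.4 − 78.8| = 4.4.

4.4 < c < 153.2 (ft)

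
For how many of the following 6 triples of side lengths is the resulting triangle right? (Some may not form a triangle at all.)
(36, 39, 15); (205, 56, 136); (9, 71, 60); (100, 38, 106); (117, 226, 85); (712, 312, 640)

2

(36,39,15): 15²+36² = 1521 = 39² → right
(205,56,136): 56+136 ≤ 205, not a triangle
(9,71,60): 9+60 ≤ 71, not a triangle
(100,38,106): 38²+100² = 11444 > 11236 = 106² → acute
(117,226,85): 85+117 ≤ 226, not a triangle
(712,312,640): 312²+640² = 506944 = 712² → right
2 of the 6 are right.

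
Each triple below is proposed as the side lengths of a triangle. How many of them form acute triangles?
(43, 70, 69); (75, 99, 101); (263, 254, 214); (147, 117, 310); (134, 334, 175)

3

(43,70,69): 43²+69² = 6610 > 4900 = 70² → acute
(75,99,101): 75²+99² = 15426 > 10201 = 101² → acute
(263,254,214): 214²+254² = 110312 > 69169 = 263² → acute
(147,117,310): 117+147 ≤ 310, not a triangle
(134,334,175): 134+175 ≤ 334, not a triangle
3 of the 5 are acute.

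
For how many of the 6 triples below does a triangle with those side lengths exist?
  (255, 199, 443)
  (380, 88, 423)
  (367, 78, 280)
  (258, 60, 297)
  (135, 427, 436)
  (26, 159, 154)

5

(199,255,443): 199+255 > 443 → valid
(88,380,423): 88+380 > 423 → valid
(78,280,367): 78+280 ≤ 367 → not valid
(60,258,297): 60+258 > 297 → valid
(135,427,436): 135+427 > 436 → valid
(26,154,159): 26+154 > 159 → valid
5 of the 6 triples form a triangle.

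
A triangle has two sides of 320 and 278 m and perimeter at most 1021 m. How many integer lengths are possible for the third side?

381

Triangle inequality: 42 < x < 598. Perimeter ≤ 1021 gives x ≤ 1021 − 320 − 278 = 423.
So 42 < x ≤ 423; integers 43 through 423: 381 values.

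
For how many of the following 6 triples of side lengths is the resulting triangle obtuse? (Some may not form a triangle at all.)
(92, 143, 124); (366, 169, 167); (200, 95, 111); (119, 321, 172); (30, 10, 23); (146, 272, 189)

3

(92,143,124): 92²+124² = 23840 > 20449 = 143² → acute
(366,169,167): 167+169 ≤ 366, not a triangle
(200,95,111): 95²+111² = 21346 < 40000 = 200² → obtuse
(119,321,172): 119+172 ≤ 321, not a triangle
(30,10,23): 10²+23² = 629 < 900 = 30² → obtuse
(146,272,189): 146²+189² = 57037 < 73984 = 272² → obtuse
3 of the 6 are obtuse.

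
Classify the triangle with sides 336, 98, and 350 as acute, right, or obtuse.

right

Compare the square of the longest side to the sum of squares of the other two: 98² + 336² = 122500 = 350².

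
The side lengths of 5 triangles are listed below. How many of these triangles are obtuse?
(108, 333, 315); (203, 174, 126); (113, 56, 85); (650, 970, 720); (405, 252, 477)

(108,333,315): 108²+315² = 110889 = 333² → right
(203,174,126): 126²+174² = 46152 > 41209 = 203² → acute
(113,56,85): 56²+85² = 10361 < 12769 = 113² → obtuse
(650,970,720): 650²+720² = 940900 = 970² → right
(405,252,477): 252²+405² = 227529 = 477² → right
1 of the 5 is obtuse.

1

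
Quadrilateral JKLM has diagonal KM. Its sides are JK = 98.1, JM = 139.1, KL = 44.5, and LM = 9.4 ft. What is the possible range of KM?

41.0 < KM < 53.9

From triangle JKM: |98.1 − 139.1| < KM < 98.1 + 139.1, i.e. 41.0 < KM < 237.2.
From triangle LKM: 35.1 < KM < 53.9.
Both must hold, so KM lies in the intersection.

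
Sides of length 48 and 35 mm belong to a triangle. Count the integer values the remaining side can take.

69

The third side lies in the open interval (13, 83).
Integers from 14 to 82 inclusive: 82 − 14 + 1 = 69.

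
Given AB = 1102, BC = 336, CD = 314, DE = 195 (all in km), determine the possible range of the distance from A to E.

257 ≤ AE ≤ 1947 km

The maximum is all hops collinear in one direction: 1102 + 336 + 314 + 195 = 1947.
The longest hop is 1102; the others sum to 845. Folding the others back against it leaves at least 1102 − 845 = 257.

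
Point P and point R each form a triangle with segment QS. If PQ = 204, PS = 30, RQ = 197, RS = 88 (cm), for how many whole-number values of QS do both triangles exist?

59

From triangle PQS: 174 < QS < 234.
From triangle RQS: 109 < QS < 285.
Intersection: 174 < QS < 234, so integers 175 through 233: 59 values.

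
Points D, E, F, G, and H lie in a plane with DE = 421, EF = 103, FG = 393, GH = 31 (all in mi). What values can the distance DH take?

0 ≤ DH ≤ 948 mi

The maximum is all hops collinear in one direction: 421 + 103 + 393 + 31 = 948.
The longest hop is 421; the others sum to 527. Since 421 ≤ 527, the path can fold back on itself completely, so the minimum distance is 0.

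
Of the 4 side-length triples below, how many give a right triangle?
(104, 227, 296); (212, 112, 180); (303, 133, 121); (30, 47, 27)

(104,227,296): 104²+227² = 62345 < 87616 = 296² → obtuse
(212,112,180): 112²+180² = 44944 = 212² → right
(303,133,121): 121+133 ≤ 303, not a triangle
(30,47,27): 27²+30² = 1629 < 2209 = 47² → obtuse
1 of the 4 is right.

1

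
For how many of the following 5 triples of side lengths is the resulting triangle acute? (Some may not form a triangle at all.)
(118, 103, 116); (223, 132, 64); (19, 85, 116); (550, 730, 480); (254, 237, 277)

2

(118,103,116): 103²+116² = 24065 > 13924 = 118² → acute
(223,132,64): 64+132 ≤ 223, not a triangle
(19,85,116): 19+85 ≤ 116, not a triangle
(550,730,480): 480²+550² = 532900 = 730² → right
(254,237,277): 237²+254² = 120685 > 76729 = 277² → acute
2 of the 5 are acute.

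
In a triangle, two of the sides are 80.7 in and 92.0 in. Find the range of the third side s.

By the triangle inequality, s must be less than 80.7 + 92.0 = 172.7 and greater than |80.7 − 92.0| = 11.3.

11.3 < s < 172.7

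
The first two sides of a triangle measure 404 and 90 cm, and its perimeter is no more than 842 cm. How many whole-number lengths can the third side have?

34

Triangle inequality: 314 < x < 494. Perimeter ≤ 842 gives x ≤ 842 − 404 − 90 = 348.
So 314 < x ≤ 348; integers 315 through 348: 34 values.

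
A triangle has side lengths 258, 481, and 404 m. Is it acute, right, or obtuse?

Compare the square of the longest side to the sum of squares of the other two: 258² + 404² = 229780 < 231361 = 481².

obtuse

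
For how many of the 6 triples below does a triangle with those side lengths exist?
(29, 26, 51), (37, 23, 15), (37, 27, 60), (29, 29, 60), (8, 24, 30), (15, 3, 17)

5

(26,29,51): 26+29 > 51 → valid
(15,23,37): 15+23 > 37 → valid
(27,37,60): 27+37 > 60 → valid
(29,29,60): 29+29 ≤ 60 → not valid
(8,24,30): 8+24 > 30 → valid
(3,15,17): 3+15 > 17 → valid
5 of the 6 triples form a triangle.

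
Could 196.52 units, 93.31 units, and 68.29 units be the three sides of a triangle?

No

The longest side is 196.52, but the other two sum to only 161.60.
161.60 < 196.52, so the triangle inequality fails.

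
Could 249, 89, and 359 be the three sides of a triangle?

The longest side is 359, but the other two sum to only 338.
338 < 359, so the triangle inequality fails.

No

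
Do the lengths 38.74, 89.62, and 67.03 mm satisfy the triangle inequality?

Yes

The longest side is 89.62, and the other two sum to 105.77.
Since 105.77 > 89.62, the triangle inequality holds.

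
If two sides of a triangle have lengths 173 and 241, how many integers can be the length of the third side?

The third side lies in the open interval (68, 414).
Integers from 69 to 413 inclusive: 413 − 69 + 1 = 345.

345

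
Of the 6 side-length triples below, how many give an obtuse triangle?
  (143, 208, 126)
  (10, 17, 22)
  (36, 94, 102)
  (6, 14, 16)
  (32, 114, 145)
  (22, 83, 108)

5

(143,208,126): 126²+143² = 36325 < 43264 = 208² → obtuse
(10,17,22): 10²+17² = 389 < 484 = 22² → obtuse
(36,94,102): 36²+94² = 10132 < 10404 = 102² → obtuse
(6,14,16): 6²+14² = 232 < 256 = 16² → obtuse
(32,114,145): 32²+114² = 14020 < 21025 = 145² → obtuse
(22,83,108): 22+83 ≤ 108, not a triangle
5 of the 6 are obtuse.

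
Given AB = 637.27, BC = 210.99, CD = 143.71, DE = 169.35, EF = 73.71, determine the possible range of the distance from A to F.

39.51 ≤ AF ≤ 1235.03

The maximum is all hops collinear in one direction: 637.27 + 210.99 + 143.71 + 169.35 + 73.71 = 1235.03.
The longest hop is 637.27; the others sum to 597.76. Folding the others back against it leaves at least 637.27 − 597.76 = 39.51.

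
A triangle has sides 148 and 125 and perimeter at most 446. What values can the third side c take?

23 < c ≤ 173

Triangle inequality alone gives 23 < c < 273.
The perimeter condition gives c ≤ 446 − 148 − 125 = 173.
Intersecting the two: 23 < c ≤ 173.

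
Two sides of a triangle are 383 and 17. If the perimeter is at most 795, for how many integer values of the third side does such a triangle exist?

29

Triangle inequality: 366 < x < 400. Perimeter ≤ 795 gives x ≤ 795 − 383 − 17 = 395.
So 366 < x ≤ 395; integers 367 through 395: 29 values.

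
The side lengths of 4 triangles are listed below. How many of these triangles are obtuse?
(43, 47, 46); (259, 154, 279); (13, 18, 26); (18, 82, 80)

(43,47,46): 43²+46² = 3965 > 2209 = 47² → acute
(259,154,279): 154²+259² = 90797 > 77841 = 279² → acute
(13,18,26): 13²+18² = 493 < 676 = 26² → obtuse
(18,82,80): 18²+80² = 6724 = 82² → right
1 of the 4 is obtuse.

1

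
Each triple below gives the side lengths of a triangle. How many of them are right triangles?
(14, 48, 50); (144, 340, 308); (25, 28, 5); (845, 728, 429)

(14,48,50): 14²+48² = 2500 = 50² → right
(144,340,308): 144²+308² = 115600 = 340² → right
(25,28,5): 5²+25² = 650 < 784 = 28² → obtuse
(845,728,429): 429²+728² = 714025 = 845² → right
3 of the 4 are right.

3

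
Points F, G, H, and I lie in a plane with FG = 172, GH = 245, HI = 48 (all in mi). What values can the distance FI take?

The maximum is all hops collinear in one direction: 172 + 245 + 48 = 465.
The longest hop is 245; the others sum to 220. Folding the others back against it leaves at least 245 − 220 = 25.

25 ≤ FI ≤ 465 mi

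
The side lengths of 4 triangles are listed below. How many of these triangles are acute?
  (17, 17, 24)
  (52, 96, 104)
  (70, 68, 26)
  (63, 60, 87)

3

(17,17,24): 17²+17² = 578 > 576 = 24² → acute
(52,96,104): 52²+96² = 11920 > 10816 = 104² → acute
(70,68,26): 26²+68² = 5300 > 4900 = 70² → acute
(63,60,87): 60²+63² = 7569 = 87² → right
3 of the 4 are acute.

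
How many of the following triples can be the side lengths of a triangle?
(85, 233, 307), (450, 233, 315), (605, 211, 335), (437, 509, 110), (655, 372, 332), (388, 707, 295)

(85,233,307): 85+233 > 307 → valid
(233,315,450): 233+315 > 450 → valid
(211,335,605): 211+335 ≤ 605 → not valid
(110,437,509): 110+437 > 509 → valid
(332,372,655): 332+372 > 655 → valid
(295,388,707): 295+388 ≤ 707 → not valid
4 of the 6 triples form a triangle.

4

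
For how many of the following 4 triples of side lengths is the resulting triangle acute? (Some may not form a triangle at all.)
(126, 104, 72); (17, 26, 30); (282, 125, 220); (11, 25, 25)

3

(126,104,72): 72²+104² = 16000 > 15876 = 126² → acute
(17,26,30): 17²+26² = 965 > 900 = 30² → acute
(282,125,220): 125²+220² = 64025 < 79524 = 282² → obtuse
(11,25,25): 11²+25² = 746 > 625 = 25² → acute
3 of the 4 are acute.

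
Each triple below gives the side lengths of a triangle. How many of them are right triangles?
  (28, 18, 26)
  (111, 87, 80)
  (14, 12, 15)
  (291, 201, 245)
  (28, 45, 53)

(28,18,26): 18²+26² = 1000 > 784 = 28² → acute
(111,87,80): 80²+87² = 13969 > 12321 = 111² → acute
(14,12,15): 12²+14² = 340 > 225 = 15² → acute
(291,201,245): 201²+245² = 100426 > 84681 = 291² → acute
(28,45,53): 28²+45² = 2809 = 53² → right
1 of the 5 is right.

1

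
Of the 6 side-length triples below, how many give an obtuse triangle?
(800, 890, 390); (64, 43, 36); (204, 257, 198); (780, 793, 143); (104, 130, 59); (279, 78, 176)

(800,890,390): 390²+800² = 792100 = 890² → right
(64,43,36): 36²+43² = 3145 < 4096 = 64² → obtuse
(204,257,198): 198²+204² = 80820 > 66049 = 257² → acute
(780,793,143): 143²+780² = 628849 = 793² → right
(104,130,59): 59²+104² = 14297 < 16900 = 130² → obtuse
(279,78,176): 78+176 ≤ 279, not a triangle
2 of the 6 are obtuse.

2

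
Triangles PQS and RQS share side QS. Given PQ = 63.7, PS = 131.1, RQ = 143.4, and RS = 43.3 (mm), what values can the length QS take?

100.1 < QS < 186.7

From triangle PQS: |63.7 − 131.1| < QS < 63.7 + 131.1, i.e. 67.4 < QS < 194.8.
From triangle RQS: 100.1 < QS < 186.7.
Both must hold, so QS lies in the intersection.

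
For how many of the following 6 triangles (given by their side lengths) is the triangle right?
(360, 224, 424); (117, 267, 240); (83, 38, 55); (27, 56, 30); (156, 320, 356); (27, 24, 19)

3

(360,224,424): 224²+360² = 179776 = 424² → right
(117,267,240): 117²+240² = 71289 = 267² → right
(83,38,55): 38²+55² = 4469 < 6889 = 83² → obtuse
(27,56,30): 27²+30² = 1629 < 3136 = 56² → obtuse
(156,320,356): 156²+320² = 126736 = 356² → right
(27,24,19): 19²+24² = 937 > 729 = 27² → acute
3 of the 6 are right.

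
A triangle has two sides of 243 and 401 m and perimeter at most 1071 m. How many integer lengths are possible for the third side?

269

Triangle inequality: 158 < x < 644. Perimeter ≤ 1071 gives x ≤ 1071 − 243 − 401 = 427.
So 158 < x ≤ 427; integers 159 through 427: 269 values.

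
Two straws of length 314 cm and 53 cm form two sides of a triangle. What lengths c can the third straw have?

261 < c < 367 (cm)

By the triangle inequality, c must be less than 314 + 53 = 367 and greater than |314 − 53| = 261.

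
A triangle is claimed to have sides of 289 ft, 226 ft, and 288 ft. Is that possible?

The longest side is 289, and the other two sum to 514.
Since 514 > 289, the triangle inequality holds.

Yes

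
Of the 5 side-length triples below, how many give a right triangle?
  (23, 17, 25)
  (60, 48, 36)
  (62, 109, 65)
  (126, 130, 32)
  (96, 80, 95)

2

(23,17,25): 17²+23² = 818 > 625 = 25² → acute
(60,48,36): 36²+48² = 3600 = 60² → right
(62,109,65): 62²+65² = 8069 < 11881 = 109² → obtuse
(126,130,32): 32²+126² = 16900 = 130² → right
(96,80,95): 80²+95² = 15425 > 9216 = 96² → acute
2 of the 5 are right.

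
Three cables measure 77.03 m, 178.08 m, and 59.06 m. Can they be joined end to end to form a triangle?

The longest side is 178.08, but the other two sum to only 136.09.
136.09 < 178.08, so the triangle inequality fails.

No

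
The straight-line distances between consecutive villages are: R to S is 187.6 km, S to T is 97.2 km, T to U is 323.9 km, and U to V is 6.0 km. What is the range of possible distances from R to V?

33.1 ≤ RV ≤ 614.7 km

The maximum is all hops collinear in one direction: 187.6 + 97.2 + 323.9 + 6.0 = 614.7.
The longest hop is 323.9; the others sum to 290.8. Folding the others back against it leaves at least 323.9 − 290.8 = 33.1.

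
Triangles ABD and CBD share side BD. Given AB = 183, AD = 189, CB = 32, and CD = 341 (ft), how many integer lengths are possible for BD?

From triangle ABD: 6 < BD < 372.
From triangle CBD: 309 < BD < 373.
Intersection: 309 < BD < 372, so integers 310 through 371: 62 values.

62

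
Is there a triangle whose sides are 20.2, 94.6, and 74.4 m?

No

The two shorter sides sum to 94.6, exactly equal to the longest side 94.6.
That gives only a degenerate (flat) triangle — the inequality must be strict.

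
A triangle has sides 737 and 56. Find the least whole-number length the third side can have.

The third side must be strictly greater than |737 − 56| = 681.
The smallest integer above 681 is 682.

682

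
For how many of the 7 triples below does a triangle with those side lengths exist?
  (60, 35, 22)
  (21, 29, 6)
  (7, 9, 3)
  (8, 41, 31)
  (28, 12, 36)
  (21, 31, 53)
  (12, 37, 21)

2

(22,35,60): 22+35 ≤ 60 → not valid
(6,21,29): 6+21 ≤ 29 → not valid
(3,7,9): 3+7 > 9 → valid
(8,31,41): 8+31 ≤ 41 → not valid
(12,28,36): 12+28 > 36 → valid
(21,31,53): 21+31 ≤ 53 → not valid
(12,21,37): 12+21 ≤ 37 → not valid
2 of the 7 triples form a triangle.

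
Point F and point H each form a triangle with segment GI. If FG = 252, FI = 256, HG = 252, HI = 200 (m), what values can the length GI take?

52 < GI < 452

From triangle FGI: |252 − 256| < GI < 252 + 256, i.e. 4 < GI < 508.
From triangle HGI: 52 < GI < 452.
Both must hold, so GI lies in the intersection.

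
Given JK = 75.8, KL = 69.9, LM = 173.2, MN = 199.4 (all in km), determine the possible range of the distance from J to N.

The maximum is all hops collinear in one direction: 75.8 + 69.9 + 173.2 + 199.4 = 518.3.
The longest hop is 199.4; the others sum to 318.9. Since 199.4 ≤ 318.9, the path can fold back on itself completely, so the minimum distance is 0.

0 ≤ JN ≤ 518.3 km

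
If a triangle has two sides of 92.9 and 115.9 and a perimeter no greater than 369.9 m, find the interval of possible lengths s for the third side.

Triangle inequality alone gives 23.0 < s < 208.8.
The perimeter condition gives s ≤ 369.9 − 92.9 − 115.9 = 161.1.
Intersecting the two: 23.0 < s ≤ 161.1.

23.0 < s ≤ 161.1 m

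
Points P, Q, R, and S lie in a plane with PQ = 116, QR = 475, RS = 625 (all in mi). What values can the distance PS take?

34 ≤ PS ≤ 1216 mi

The maximum is all hops collinear in one direction: 116 + 475 + 625 = 1216.
The longest hop is 625; the others sum to 591. Folding the others back against it leaves at least 625 − 591 = 34.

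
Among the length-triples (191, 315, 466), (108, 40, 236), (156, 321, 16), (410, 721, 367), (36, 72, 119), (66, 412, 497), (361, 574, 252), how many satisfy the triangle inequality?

(191,315,466): 191+315 > 466 → valid
(40,108,236): 40+108 ≤ 236 → not valid
(16,156,321): 16+156 ≤ 321 → not valid
(367,410,721): 367+410 > 721 → valid
(36,72,119): 36+72 ≤ 119 → not valid
(66,412,497): 66+412 ≤ 497 → not valid
(252,361,574): 252+361 > 574 → valid
3 of the 7 triples form a triangle.

3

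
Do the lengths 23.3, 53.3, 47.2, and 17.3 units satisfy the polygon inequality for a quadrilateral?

A quadrilateral exists iff every side is shorter than the sum of the others — equivalently, the longest side is less than the sum of the rest.
Longest side 53.3 < 87.8 (sum of the remaining 3), so yes.

Yes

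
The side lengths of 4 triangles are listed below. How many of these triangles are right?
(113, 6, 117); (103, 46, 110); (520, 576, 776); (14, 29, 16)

(113,6,117): 6²+113² = 12805 < 13689 = 117² → obtuse
(103,46,110): 46²+103² = 12725 > 12100 = 110² → acute
(520,576,776): 520²+576² = 602176 = 776² → right
(14,29,16): 14²+16² = 452 < 841 = 29² → obtuse
1 of the 4 is right.

1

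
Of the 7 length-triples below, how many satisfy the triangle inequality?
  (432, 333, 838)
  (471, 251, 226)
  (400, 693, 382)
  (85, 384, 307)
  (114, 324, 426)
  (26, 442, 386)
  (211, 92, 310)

4

(333,432,838): 333+432 ≤ 838 → not valid
(226,251,471): 226+251 > 471 → valid
(382,400,693): 382+400 > 693 → valid
(85,307,384): 85+307 > 384 → valid
(114,324,426): 114+324 > 426 → valid
(26,386,442): 26+386 ≤ 442 → not valid
(92,211,310): 92+211 ≤ 310 → not valid
4 of the 7 triples form a triangle.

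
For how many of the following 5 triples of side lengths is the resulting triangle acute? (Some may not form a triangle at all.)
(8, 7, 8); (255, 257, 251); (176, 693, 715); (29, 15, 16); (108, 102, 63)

(8,7,8): 7²+8² = 113 > 64 = 8² → acute
(255,257,251): 251²+255² = 128026 > 66049 = 257² → acute
(176,693,715): 176²+693² = 511225 = 715² → right
(29,15,16): 15²+16² = 481 < 841 = 29² → obtuse
(108,102,63): 63²+102² = 14373 > 11664 = 108² → acute
3 of the 5 are acute.

3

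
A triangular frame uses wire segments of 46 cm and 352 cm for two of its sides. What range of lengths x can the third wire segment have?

By the triangle inequality, x must be less than 46 + 352 = 398 and greater than |46 − 352| = 306.

306 < x < 398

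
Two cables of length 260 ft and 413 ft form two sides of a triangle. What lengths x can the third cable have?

By the triangle inequality, x must be less than 260 + 413 = 673 and greater than |260 − 413| = 153.

153 < x < 673 (ft)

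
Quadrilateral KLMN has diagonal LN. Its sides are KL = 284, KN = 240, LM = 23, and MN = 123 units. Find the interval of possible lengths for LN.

100 < LN < 146

From triangle KLN: |284 − 240| < LN < 284 + 240, i.e. 44 < LN < 524.
From triangle MLN: 100 < LN < 146.
Both must hold, so LN lies in the intersection.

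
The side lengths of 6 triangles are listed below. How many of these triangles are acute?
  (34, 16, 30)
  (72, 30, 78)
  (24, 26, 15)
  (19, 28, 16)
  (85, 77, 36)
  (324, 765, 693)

1

(34,16,30): 16²+30² = 1156 = 34² → right
(72,30,78): 30²+72² = 6084 = 78² → right
(24,26,15): 15²+24² = 801 > 676 = 26² → acute
(19,28,16): 16²+19² = 617 < 784 = 28² → obtuse
(85,77,36): 36²+77² = 7225 = 85² → right
(324,765,693): 324²+693² = 585225 = 765² → right
1 of the 6 is acute.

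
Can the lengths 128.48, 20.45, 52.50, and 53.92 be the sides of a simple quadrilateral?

No

For a quadrilateral, each side must be shorter than the sum of the others.
Here the longest side is 128.48, but the remaining 3 sides sum to only 126.87.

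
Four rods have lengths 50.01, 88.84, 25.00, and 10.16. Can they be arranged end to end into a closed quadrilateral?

For a quadrilateral, each side must be shorter than the sum of the others.
Here the longest side is 88.84, but the remaining 3 sides sum to only 85.17.

No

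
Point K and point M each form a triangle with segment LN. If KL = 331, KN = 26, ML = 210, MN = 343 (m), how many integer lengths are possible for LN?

51

From triangle KLN: 305 < LN < 357.
From triangle MLN: 133 < LN < 553.
Intersection: 305 < LN < 357, so integers 306 through 356: 51 values.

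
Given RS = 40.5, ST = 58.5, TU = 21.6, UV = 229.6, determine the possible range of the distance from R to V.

109.0 ≤ RV ≤ 350.2

The maximum is all hops collinear in one direction: 40.5 + 58.5 + 21.6 + 229.6 = 350.2.
The longest hop is 229.6; the others sum to 120.6. Folding the others back against it leaves at least 229.6 − 120.6 = 109.0.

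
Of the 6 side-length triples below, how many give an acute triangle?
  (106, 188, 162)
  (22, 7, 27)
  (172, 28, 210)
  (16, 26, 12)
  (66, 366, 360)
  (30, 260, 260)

2

(106,188,162): 106²+162² = 37480 > 35344 = 188² → acute
(22,7,27): 7²+22² = 533 < 729 = 27² → obtuse
(172,28,210): 28+172 ≤ 210, not a triangle
(16,26,12): 12²+16² = 400 < 676 = 26² → obtuse
(66,366,360): 66²+360² = 133956 = 366² → right
(30,260,260): 30²+260² = 68500 > 67600 = 260² → acute
2 of the 6 are acute.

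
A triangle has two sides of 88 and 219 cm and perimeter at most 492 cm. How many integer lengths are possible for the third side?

54

Triangle inequality: 131 < x < 307. Perimeter ≤ 492 gives x ≤ 492 − 88 − 219 = 185.
So 131 < x ≤ 185; integers 132 through 185: 54 values.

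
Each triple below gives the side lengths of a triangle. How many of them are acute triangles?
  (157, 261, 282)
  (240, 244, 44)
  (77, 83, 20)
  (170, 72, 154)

(157,261,282): 157²+261² = 92770 > 79524 = 282² → acute
(240,244,44): 44²+240² = 59536 = 244² → right
(77,83,20): 20²+77² = 6329 < 6889 = 83² → obtuse
(170,72,154): 72²+154² = 28900 = 170² → right
1 of the 4 is acute.

1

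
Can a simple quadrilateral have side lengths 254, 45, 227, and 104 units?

A quadrilateral exists iff every side is shorter than the sum of the others — equivalently, the longest side is less than the sum of the rest.
Longest side 254 < 376 (sum of the remaining 3), so yes.

Yes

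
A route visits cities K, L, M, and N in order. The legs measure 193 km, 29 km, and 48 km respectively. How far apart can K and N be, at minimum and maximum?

The maximum is all hops collinear in one direction: 193 + 29 + 48 = 270.
The longest hop is 193; the others sum to 77. Folding the others back against it leaves at least 193 − 77 = 116.

116 ≤ KN ≤ 270 km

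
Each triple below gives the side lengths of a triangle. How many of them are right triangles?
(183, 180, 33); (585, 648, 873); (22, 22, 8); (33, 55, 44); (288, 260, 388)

4

(183,180,33): 33²+180² = 33489 = 183² → right
(585,648,873): 585²+648² = 762129 = 873² → right
(22,22,8): 8²+22² = 548 > 484 = 22² → acute
(33,55,44): 33²+44² = 3025 = 55² → right
(288,260,388): 260²+288² = 150544 = 388² → right
4 of the 5 are right.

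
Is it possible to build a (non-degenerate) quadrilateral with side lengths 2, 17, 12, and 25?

Yes

A quadrilateral exists iff every side is shorter than the sum of the others — equivalently, the longest side is less than the sum of the rest.
Longest side 25 < 31 (sum of the remaining 3), so yes.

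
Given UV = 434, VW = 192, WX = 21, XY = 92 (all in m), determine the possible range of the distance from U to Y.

The maximum is all hops collinear in one direction: 434 + 192 + 21 + 92 = 739.
The longest hop is 434; the others sum to 305. Folding the others back against it leaves at least 434 − 305 = 129.

129 ≤ UY ≤ 739 m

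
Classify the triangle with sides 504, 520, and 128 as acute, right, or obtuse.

right

Compare the square of the longest side to the sum of squares of the other two: 128² + 504² = 270400 = 520².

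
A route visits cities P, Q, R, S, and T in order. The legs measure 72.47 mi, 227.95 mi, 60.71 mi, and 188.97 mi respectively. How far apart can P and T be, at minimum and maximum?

0 ≤ PT ≤ 550.10 mi

The maximum is all hops collinear in one direction: 72.47 + 227.95 + 60.71 + 188.97 = 550.10.
The longest hop is 227.95; the others sum to 322.15. Since 227.95 ≤ 322.15, the path can fold back on itself completely, so the minimum distance is 0.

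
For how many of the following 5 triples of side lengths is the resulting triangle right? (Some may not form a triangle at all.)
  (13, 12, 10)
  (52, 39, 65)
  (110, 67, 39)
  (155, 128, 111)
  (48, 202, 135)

1

(13,12,10): 10²+12² = 244 > 169 = 13² → acute
(52,39,65): 39²+52² = 4225 = 65² → right
(110,67,39): 39+67 ≤ 110, not a triangle
(155,128,111): 111²+128² = 28705 > 24025 = 155² → acute
(48,202,135): 48+135 ≤ 202, not a triangle
1 of the 5 is right.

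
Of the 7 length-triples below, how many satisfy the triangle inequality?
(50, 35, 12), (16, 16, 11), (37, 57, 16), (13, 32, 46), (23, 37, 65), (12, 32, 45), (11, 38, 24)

1

(12,35,50): 12+35 ≤ 50 → not valid
(11,16,16): 11+16 > 16 → valid
(16,37,57): 16+37 ≤ 57 → not valid
(13,32,46): 13+32 ≤ 46 → not valid
(23,37,65): 23+37 ≤ 65 → not valid
(12,32,45): 12+32 ≤ 45 → not valid
(11,24,38): 11+24 ≤ 38 → not valid
1 of the 7 triples forms a triangle.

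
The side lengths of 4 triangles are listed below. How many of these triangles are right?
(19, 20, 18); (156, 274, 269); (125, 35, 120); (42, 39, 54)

(19,20,18): 18²+19² = 685 > 400 = 20² → acute
(156,274,269): 156²+269² = 96697 > 75076 = 274² → acute
(125,35,120): 35²+120² = 15625 = 125² → right
(42,39,54): 39²+42² = 3285 > 2916 = 54² → acute
1 of the 4 is right.

1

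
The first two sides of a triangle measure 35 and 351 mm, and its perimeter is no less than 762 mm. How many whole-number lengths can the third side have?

10

Triangle inequality: 316 < x < 386. Perimeter ≥ 762 gives x ≥ 762 − 35 − 351 = 376.
So 376 ≤ x < 386; integers 376 through 385: 10 values.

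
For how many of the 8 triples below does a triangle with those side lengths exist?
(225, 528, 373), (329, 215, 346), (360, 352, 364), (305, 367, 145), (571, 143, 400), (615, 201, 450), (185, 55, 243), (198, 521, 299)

(225,373,528): 225+373 > 528 → valid
(215,329,346): 215+329 > 346 → valid
(352,360,364): 352+360 > 364 → valid
(145,305,367): 145+305 > 367 → valid
(143,400,571): 143+400 ≤ 571 → not valid
(201,450,615): 201+450 > 615 → valid
(55,185,243): 55+185 ≤ 243 → not valid
(198,299,521): 198+299 ≤ 521 → not valid
5 of the 8 triples form a triangle.

5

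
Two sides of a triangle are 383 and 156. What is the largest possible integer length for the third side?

538

The third side must be strictly less than 383 + 156 = 539.
The largest integer below 539 is 538.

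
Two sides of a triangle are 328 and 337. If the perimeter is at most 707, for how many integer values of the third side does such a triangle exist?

Triangle inequality: 9 < x < 665. Perimeter ≤ 707 gives x ≤ 707 − 328 − 337 = 42.
So 9 < x ≤ 42; integers 10 through 42: 33 values.

33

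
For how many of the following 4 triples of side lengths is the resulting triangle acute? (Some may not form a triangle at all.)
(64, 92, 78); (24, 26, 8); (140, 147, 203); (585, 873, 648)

1

(64,92,78): 64²+78² = 10180 > 8464 = 92² → acute
(24,26,8): 8²+24² = 640 < 676 = 26² → obtuse
(140,147,203): 140²+147² = 41209 = 203² → right
(585,873,648): 585²+648² = 762129 = 873² → right
1 of the 4 is acute.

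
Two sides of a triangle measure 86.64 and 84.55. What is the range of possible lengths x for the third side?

2.09 < x < 171.19

By the triangle inequality, x must be less than 86.64 + 84.55 = 171.19 and greater than |86.64 − 84.55| = 2.09.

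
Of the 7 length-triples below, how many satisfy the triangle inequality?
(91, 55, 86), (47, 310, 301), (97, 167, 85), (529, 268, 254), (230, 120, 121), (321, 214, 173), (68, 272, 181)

5

(55,86,91): 55+86 > 91 → valid
(47,301,310): 47+301 > 310 → valid
(85,97,167): 85+97 > 167 → valid
(254,268,529): 254+268 ≤ 529 → not valid
(120,121,230): 120+121 > 230 → valid
(173,214,321): 173+214 > 321 → valid
(68,181,272): 68+181 ≤ 272 → not valid
5 of the 7 triples form a triangle.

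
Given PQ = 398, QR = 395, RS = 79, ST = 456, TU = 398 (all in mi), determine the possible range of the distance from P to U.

0 ≤ PU ≤ 1726 mi

The maximum is all hops collinear in one direction: 398 + 395 + 79 + 456 + 398 = 1726.
The longest hop is 456; the others sum to 1270. Since 456 ≤ 1270, the path can fold back on itself completely, so the minimum distance is 0.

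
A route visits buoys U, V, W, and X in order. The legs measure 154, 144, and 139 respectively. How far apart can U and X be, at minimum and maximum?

0 ≤ UX ≤ 437

The maximum is all hops collinear in one direction: 154 + 144 + 139 = 437.
The longest hop is 154; the others sum to 283. Since 154 ≤ 283, the path can fold back on itself completely, so the minimum distance is 0.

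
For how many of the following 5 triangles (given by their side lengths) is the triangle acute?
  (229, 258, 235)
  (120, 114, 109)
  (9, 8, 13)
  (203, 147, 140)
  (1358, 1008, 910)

(229,258,235): 229²+235² = 107666 > 66564 = 258² → acute
(120,114,109): 109²+114² = 24877 > 14400 = 120² → acute
(9,8,13): 8²+9² = 145 < 169 = 13² → obtuse
(203,147,140): 140²+147² = 41209 = 203² → right
(1358,1008,910): 910²+1008² = 1844164 = 1358² → right
2 of the 5 are acute.

2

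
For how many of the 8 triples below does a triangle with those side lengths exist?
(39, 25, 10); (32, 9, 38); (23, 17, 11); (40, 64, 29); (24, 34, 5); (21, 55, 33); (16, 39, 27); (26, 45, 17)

(10,25,39): 10+25 ≤ 39 → not valid
(9,32,38): 9+32 > 38 → valid
(11,17,23): 11+17 > 23 → valid
(29,40,64): 29+40 > 64 → valid
(5,24,34): 5+24 ≤ 34 → not valid
(21,33,55): 21+33 ≤ 55 → not valid
(16,27,39): 16+27 > 39 → valid
(17,26,45): 17+26 ≤ 45 → not valid
4 of the 8 triples form a triangle.

4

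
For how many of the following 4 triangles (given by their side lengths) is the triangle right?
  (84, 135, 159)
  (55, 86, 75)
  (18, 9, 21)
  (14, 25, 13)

1

(84,135,159): 84²+135² = 25281 = 159² → right
(55,86,75): 55²+75² = 8650 > 7396 = 86² → acute
(18,9,21): 9²+18² = 405 < 441 = 21² → obtuse
(14,25,13): 13²+14² = 365 < 625 = 25² → obtuse
1 of the 4 is right.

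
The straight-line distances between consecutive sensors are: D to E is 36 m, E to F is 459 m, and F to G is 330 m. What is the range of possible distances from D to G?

The maximum is all hops collinear in one direction: 36 + 459 + 330 = 825.
The longest hop is 459; the others sum to 366. Folding the others back against it leaves at least 459 − 366 = 93.

93 ≤ DG ≤ 825 m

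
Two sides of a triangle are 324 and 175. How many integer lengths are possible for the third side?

349

The third side lies in the open interval (149, 499).
Integers from 150 to 498 inclusive: 498 − 150 + 1 = 349.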